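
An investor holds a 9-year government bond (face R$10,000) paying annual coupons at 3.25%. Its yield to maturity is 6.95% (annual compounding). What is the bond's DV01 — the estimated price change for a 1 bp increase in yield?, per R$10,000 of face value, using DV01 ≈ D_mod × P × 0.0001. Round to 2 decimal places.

Periodic yield y = 0.0695.
  t   CF        PV=CF/(1+0.0695)^t    t·PV
  1       325.00       303.8803       303.8803
  2       325.00       284.1331       568.2661
  3       325.00       265.6691       797.0072
  4       325.00       248.4049       993.6197
  5       325.00       232.2627     1,161.3134
  6       325.00       217.1694     1,303.0164
  7       325.00       203.0569     1,421.3986
  8       325.00       189.8616     1,518.8925
  9    10,325.00     5,639.7904    50,758.1132
  Σ                  7,584.2283    58,825.5074
P = 7,584.2283; D_Mac = 7.75629 yrs; D_mod = 7.25226 yrs.
DV01 ≈ 7.25226 × 7,584.2283 × 0.0001 = 5.500281.

R$5.50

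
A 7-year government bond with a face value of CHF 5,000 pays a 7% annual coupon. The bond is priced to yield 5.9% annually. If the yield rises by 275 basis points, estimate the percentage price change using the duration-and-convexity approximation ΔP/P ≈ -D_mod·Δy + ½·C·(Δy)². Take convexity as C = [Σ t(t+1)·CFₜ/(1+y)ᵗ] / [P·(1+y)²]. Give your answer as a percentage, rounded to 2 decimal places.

-13.62%

With y = 0.059:
  t   CF        PV=CF/(1+0.059)^t    t·PV        t(t+1)·PV
  1       350.00       330.5005       330.5005         661.0009
  2       350.00       312.0873       624.1746       1,872.5239
  3       350.00       294.7000       884.1001       3,536.4002
  4       350.00       278.2814     1,113.1257       5,565.6283
  5       350.00       262.7775     1,313.8877       7,883.3262
  6       350.00       248.1374     1,488.8246      10,421.7722
  7     5,350.00     3,581.6411    25,071.4875     200,571.8999
  Σ                  5,308.1253    30,826.1006     230,512.5517
P = 5,308.1253; D_Mac = 5.80734 yrs; D_mod = 5.48380 yrs; C = 38.72233.
Duration effect: -5.48380 × (+0.0275) = -0.150804
Convexity effect: 0.5 × 38.72233 × (0.0275)² = +0.0146419
ΔP/P ≈ -0.150804 + 0.0146419 = -0.136163 = -13.6163%.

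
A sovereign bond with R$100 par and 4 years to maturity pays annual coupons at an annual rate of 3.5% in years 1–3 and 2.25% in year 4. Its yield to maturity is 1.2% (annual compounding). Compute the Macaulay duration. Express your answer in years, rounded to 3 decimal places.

Periodic yield y = 0.012. Discount each cash flow and weight by its year:
  t   CF        PV=CF/(1+0.012)^t    t·PV
  1         3.50         3.4585         3.4585
  2         3.50         3.4175         6.8350
  3         3.50         3.3770        10.1309
  4       102.25        97.4858       389.9431
  Σ                    107.7387       410.3675
Price P = Σ PV = 107.7387.
Macaulay duration = Σ(t·PV) / P = 410.3675 / 107.7387 = 3.80891 years.

3.809 years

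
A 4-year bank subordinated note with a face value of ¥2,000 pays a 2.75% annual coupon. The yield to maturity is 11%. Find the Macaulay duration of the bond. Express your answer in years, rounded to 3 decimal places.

Periodic yield y = 0.11. Discount each cash flow and weight by its year:
  t   CF        PV=CF/(1+0.11)^t    t·PV
  1        55.00        49.5495        49.5495
  2        55.00        44.6392        89.2785
  3        55.00        40.2155       120.6466
  4     2,055.00     1,353.6922     5,414.7686
  Σ                  1,488.0965     5,674.2432
Price P = Σ PV = 1,488.0965.
Macaulay duration = Σ(t·PV) / P = 5,674.2432 / 1,488.0965 = 3.81309 years.

3.813 years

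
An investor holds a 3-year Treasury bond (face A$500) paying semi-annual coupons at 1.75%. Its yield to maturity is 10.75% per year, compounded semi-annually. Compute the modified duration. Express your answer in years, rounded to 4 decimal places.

2.7756 years

Periodic yield y = 0.05375. First find Macaulay duration:
  t   CF        PV=CF/(1+0.05375)^t    t·PV
  1        4.375         4.1518         4.1518
  2        4.375         3.9401         7.8801
  3        4.375         3.7391        11.2173
  4        4.375         3.5484        14.1934
  5        4.375         3.3674        16.8368
  6      504.375       368.4071     2,210.4428
  Σ                    387.1538     2,264.7223
P = 387.1538; Macaulay duration = 2,264.7223 / 387.1538 = 5.84967 half-year periods = 2.92484 years.
Modified duration = D_Mac / (1 + y) = 2.92484 / 1.05375 = 2.77564 years.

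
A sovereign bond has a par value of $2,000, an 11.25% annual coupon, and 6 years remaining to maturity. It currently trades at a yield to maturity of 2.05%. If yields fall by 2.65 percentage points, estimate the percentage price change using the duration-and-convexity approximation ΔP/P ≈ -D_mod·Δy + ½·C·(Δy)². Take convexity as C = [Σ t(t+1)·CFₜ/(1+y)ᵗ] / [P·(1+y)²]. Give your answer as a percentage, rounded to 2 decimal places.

+13.90%

With y = 0.0205:
  t   CF        PV=CF/(1+0.0205)^t    t·PV        t(t+1)·PV
  1       225.00       220.4802       220.4802         440.9603
  2       225.00       216.0511       432.1022       1,296.3067
  3       225.00       211.7110       635.1331       2,540.5324
  4       225.00       207.4581       829.8326       4,149.1628
  5       225.00       203.2907     1,016.4534       6,098.7205
  6     2,225.00     1,969.9353    11,819.6118      82,737.2823
  Σ                  3,028.9264    14,953.6132      97,262.9649
P = 3,028.9264; D_Mac = 4.93694 yrs; D_mod = 4.83776 yrs; C = 30.83421.
Duration effect: -4.83776 × (-0.0265) = +0.128201
Convexity effect: 0.5 × 30.83421 × (-0.0265)² = +0.0108267
ΔP/P ≈ +0.128201 + 0.0108267 = +0.139027 = +13.9027%.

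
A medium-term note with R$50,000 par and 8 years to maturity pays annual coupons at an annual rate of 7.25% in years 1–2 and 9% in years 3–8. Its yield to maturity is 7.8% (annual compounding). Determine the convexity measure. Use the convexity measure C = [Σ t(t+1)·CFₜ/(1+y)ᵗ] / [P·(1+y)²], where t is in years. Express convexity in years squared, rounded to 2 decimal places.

With y = 0.078:
  t   CF        PV=CF/(1+0.078)^t    t·PV        t(t+1)·PV
  1     3,625.00     3,362.7087     3,362.7087       6,725.4174
  2     3,625.00     3,119.3958     6,238.7917      18,716.3751
  3     4,500.00     3,592.1646    10,776.4939      43,105.9755
  4     4,500.00     3,332.2492    13,328.9967      66,644.9837
  5     4,500.00     3,091.1402    15,455.7012      92,734.2074
  6     4,500.00     2,867.4770    17,204.8622     120,434.0355
  7     4,500.00     2,659.9973    18,619.9808     148,959.8461
  8    54,500.00    29,884.5290   239,076.2320   2,151,686.0881
  Σ                 51,909.6619   324,063.7672   2,649,006.9287
P = 51,909.6619.
Convexity = Σ t(t+1)·PV / [P·(1+y)²] = 2,649,006.9287 / (51,909.6619 × 1.162084) = 43.91343.

43.91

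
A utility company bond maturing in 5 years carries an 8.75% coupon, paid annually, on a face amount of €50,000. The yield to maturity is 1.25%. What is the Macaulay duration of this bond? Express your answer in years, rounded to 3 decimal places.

Periodic yield y = 0.0125. Discount each cash flow and weight by its year:
  t   CF        PV=CF/(1+0.0125)^t    t·PV
  1     4,375.00     4,320.9877     4,320.9877
  2     4,375.00     4,267.6421     8,535.2843
  3     4,375.00     4,214.9552    12,644.8656
  4     4,375.00     4,162.9187    16,651.6748
  5    54,375.00    51,100.3777   255,501.8887
  Σ                 68,066.8814   297,654.7010
Price P = Σ PV = 68,066.8814.
Macaulay duration = Σ(t·PV) / P = 297,654.7010 / 68,066.8814 = 4.37297 years.

4.373 years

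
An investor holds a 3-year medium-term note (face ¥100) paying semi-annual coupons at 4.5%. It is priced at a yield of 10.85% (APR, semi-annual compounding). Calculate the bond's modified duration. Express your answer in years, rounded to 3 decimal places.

Periodic yield y = 0.05425. First find Macaulay duration:
  t   CF        PV=CF/(1+0.05425)^t    t·PV
  1         2.25         2.1342         2.1342
  2         2.25         2.0244         4.0488
  3         2.25         1.9202         5.7607
  4         2.25         1.8214         7.2856
  5         2.25         1.7277         8.6384
  6       102.25        74.4735       446.8409
  Σ                     84.1014       474.7086
P = 84.1014; Macaulay duration = 474.7086 / 84.1014 = 5.64448 half-year periods = 2.82224 years.
Modified duration = D_Mac / (1 + y) = 2.82224 / 1.05425 = 2.67701 years.

2.677 years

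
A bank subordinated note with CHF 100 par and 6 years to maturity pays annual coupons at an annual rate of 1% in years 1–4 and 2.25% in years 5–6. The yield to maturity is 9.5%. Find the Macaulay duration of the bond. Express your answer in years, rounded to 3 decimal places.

5.797 years

Periodic yield y = 0.095. Discount each cash flow and weight by its year:
  t   CF        PV=CF/(1+0.095)^t    t·PV
  1         1.00         0.9132         0.9132
  2         1.00         0.8340         1.6680
  3         1.00         0.7617         2.2850
  4         1.00         0.6956         2.7823
  5         2.25         1.4293         7.1463
  6       102.25        59.3169       355.9015
  Σ                     63.9507       370.6964
Price P = Σ PV = 63.9507.
Macaulay duration = Σ(t·PV) / P = 370.6964 / 63.9507 = 5.79660 years.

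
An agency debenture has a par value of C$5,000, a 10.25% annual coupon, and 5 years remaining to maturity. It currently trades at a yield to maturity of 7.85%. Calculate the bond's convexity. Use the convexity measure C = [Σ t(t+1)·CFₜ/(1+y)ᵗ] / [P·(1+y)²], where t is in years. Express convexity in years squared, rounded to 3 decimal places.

20.298

With y = 0.0785:
  t   CF        PV=CF/(1+0.0785)^t    t·PV        t(t+1)·PV
  1       512.50       475.1970       475.1970         950.3941
  2       512.50       440.6092       881.2184       2,643.6553
  3       512.50       408.5389     1,225.6167       4,902.4669
  4       512.50       378.8029     1,515.2115       7,576.0576
  5     5,512.50     3,777.8774    18,889.3868     113,336.3208
  Σ                  5,481.0254    22,986.6305     129,408.8945
P = 5,481.0254.
Convexity = Σ t(t+1)·PV / [P·(1+y)²] = 129,408.8945 / (5,481.0254 × 1.163162) = 20.29841.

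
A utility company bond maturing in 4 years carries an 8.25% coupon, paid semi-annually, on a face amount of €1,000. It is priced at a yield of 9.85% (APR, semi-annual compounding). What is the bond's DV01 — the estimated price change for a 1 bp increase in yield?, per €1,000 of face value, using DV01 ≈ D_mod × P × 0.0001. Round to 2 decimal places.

€0.31

Periodic yield y = 0.04925.
  t   CF        PV=CF/(1+0.04925)^t    t·PV
  1        41.25        39.3138        39.3138
  2        41.25        37.4685        74.9369
  3        41.25        35.7098       107.1293
  4        41.25        34.0336       136.1344
  5        41.25        32.4361       162.1807
  6        41.25        30.9136       185.4818
  7        41.25        29.4626       206.2382
  8     1,041.25       708.7992     5,670.3932
  Σ                    948.1372     6,581.8084
P = 948.1372; D_Mac = 6.94183 half-year periods = 3.47092 yrs; D_mod = 3.30800 yrs.
DV01 ≈ 3.30800 × 948.1372 × 0.0001 = 0.313643.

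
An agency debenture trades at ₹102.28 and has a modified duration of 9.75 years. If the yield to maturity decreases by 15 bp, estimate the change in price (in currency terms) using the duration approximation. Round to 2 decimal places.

+₹1.50

Duration approximation: ΔP/P ≈ -D_mod · Δy = -9.75 × (-0.0015) = +0.014625.
ΔP ≈ 102.28 × (+0.014625) = +1.495845.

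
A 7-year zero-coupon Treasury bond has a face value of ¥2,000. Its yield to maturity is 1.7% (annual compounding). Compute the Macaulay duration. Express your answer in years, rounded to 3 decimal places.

7.000 years

A zero-coupon bond has a single cash flow at maturity, so its Macaulay duration equals its maturity: 7 years.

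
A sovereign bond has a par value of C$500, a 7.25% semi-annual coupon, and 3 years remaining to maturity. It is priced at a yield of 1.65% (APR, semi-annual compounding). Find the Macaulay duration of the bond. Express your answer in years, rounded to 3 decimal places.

2.771 years

Periodic yield y = 0.00825. Discount each cash flow and weight by its period:
  t   CF        PV=CF/(1+0.00825)^t    t·PV
  1       18.125        17.9767        17.9767
  2       18.125        17.8296        35.6592
  3       18.125        17.6837        53.0511
  4       18.125        17.5390        70.1560
  5       18.125        17.3955        86.9775
  6      518.125       493.2024     2,959.2143
  Σ                    581.6269     3,223.0348
Price P = Σ PV = 581.6269.
Macaulay duration = Σ(t·PV) / P = 3,223.0348 / 581.6269 = 5.54141 half-year periods.
In years: 5.54141 / 2 = 2.77071 years.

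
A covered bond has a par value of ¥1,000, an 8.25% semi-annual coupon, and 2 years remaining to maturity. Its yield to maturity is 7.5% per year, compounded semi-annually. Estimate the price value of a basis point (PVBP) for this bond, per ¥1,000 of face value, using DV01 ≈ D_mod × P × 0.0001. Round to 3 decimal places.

¥0.184

Periodic yield y = 0.0375.
  t   CF        PV=CF/(1+0.0375)^t    t·PV
  1        41.25        39.7590        39.7590
  2        41.25        38.3220        76.6439
  3        41.25        36.9368       110.8105
  4     1,041.25       898.6749     3,594.6994
  Σ                  1,013.6927     3,821.9129
P = 1,013.6927; D_Mac = 3.77029 half-year periods = 1.88514 yrs; D_mod = 1.81701 yrs.
DV01 ≈ 1.81701 × 1,013.6927 × 0.0001 = 0.184189.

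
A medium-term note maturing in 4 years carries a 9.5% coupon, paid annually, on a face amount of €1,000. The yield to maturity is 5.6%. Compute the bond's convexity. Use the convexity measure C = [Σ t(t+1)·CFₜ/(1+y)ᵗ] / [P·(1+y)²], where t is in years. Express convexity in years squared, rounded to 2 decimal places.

With y = 0.056:
  t   CF        PV=CF/(1+0.056)^t    t·PV        t(t+1)·PV
  1        95.00        89.9621        89.9621         179.9242
  2        95.00        85.1914       170.3828         511.1484
  3        95.00        80.6737       242.0210         968.0841
  4     1,095.00       880.5590     3,522.2359      17,611.1794
  Σ                  1,136.3862     4,024.6018      19,270.3362
P = 1,136.3862.
Convexity = Σ t(t+1)·PV / [P·(1+y)²] = 19,270.3362 / (1,136.3862 × 1.115136) = 15.20672.

15.21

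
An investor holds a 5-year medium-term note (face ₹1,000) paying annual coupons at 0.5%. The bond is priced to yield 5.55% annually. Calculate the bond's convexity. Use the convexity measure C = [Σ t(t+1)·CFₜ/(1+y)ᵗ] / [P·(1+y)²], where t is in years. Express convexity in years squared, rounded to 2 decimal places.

With y = 0.0555:
  t   CF        PV=CF/(1+0.0555)^t    t·PV        t(t+1)·PV
  1         5.00         4.7371         4.7371           9.4742
  2         5.00         4.4880         8.9760          26.9280
  3         5.00         4.2520        12.7561          51.0242
  4         5.00         4.0284        16.1138          80.5688
  5     1,005.00       767.1404     3,835.7022      23,014.2130
  Σ                    784.6460     3,878.2851      23,182.2083
P = 784.6460.
Convexity = Σ t(t+1)·PV / [P·(1+y)²] = 23,182.2083 / (784.6460 × 1.114080) = 26.51945.

26.52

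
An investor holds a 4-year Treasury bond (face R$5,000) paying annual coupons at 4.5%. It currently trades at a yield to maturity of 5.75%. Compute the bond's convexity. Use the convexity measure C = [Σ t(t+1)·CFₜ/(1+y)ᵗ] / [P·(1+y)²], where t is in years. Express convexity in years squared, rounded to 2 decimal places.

With y = 0.0575:
  t   CF        PV=CF/(1+0.0575)^t    t·PV        t(t+1)·PV
  1       225.00       212.7660       212.7660         425.5319
  2       225.00       201.1971       402.3942       1,207.1827
  3       225.00       190.2573       570.7720       2,283.0879
  4     5,225.00     4,177.9649    16,711.8597      83,559.2987
  Σ                  4,782.1853    17,897.7919      87,475.1013
P = 4,782.1853.
Convexity = Σ t(t+1)·PV / [P·(1+y)²] = 87,475.1013 / (4,782.1853 × 1.118306) = 16.35676.

16.36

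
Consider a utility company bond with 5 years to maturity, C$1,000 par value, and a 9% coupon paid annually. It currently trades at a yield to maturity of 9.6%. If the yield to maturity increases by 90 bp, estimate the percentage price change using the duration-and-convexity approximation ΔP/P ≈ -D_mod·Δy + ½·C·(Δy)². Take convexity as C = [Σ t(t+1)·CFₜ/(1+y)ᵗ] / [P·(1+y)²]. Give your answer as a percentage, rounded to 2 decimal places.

With y = 0.096:
  t   CF        PV=CF/(1+0.096)^t    t·PV        t(t+1)·PV
  1        90.00        82.1168        82.1168         164.2336
  2        90.00        74.9241       149.8482         449.5445
  3        90.00        68.3614       205.0842         820.3366
  4        90.00        62.3735       249.4941       1,247.4705
  5     1,090.00       689.2452     3,446.2258      20,677.3549
  Σ                    977.0209     4,132.7690      23,358.9401
P = 977.0209; D_Mac = 4.22997 yrs; D_mod = 3.85946 yrs; C = 19.90344.
Duration effect: -3.85946 × (+0.009) = -0.034735
Convexity effect: 0.5 × 19.90344 × (0.009)² = +0.0008061
ΔP/P ≈ -0.034735 + 0.0008061 = -0.033929 = -3.3929%.

-3.39%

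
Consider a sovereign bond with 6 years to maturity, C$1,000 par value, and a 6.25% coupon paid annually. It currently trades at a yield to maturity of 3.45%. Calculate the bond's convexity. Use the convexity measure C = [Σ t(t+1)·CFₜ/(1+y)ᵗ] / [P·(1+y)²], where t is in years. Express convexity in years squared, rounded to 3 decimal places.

With y = 0.0345:
  t   CF        PV=CF/(1+0.0345)^t    t·PV        t(t+1)·PV
  1        62.50        60.4157        60.4157         120.8313
  2        62.50        58.4008       116.8017         350.4050
  3        62.50        56.4532       169.3596         677.4383
  4        62.50        54.5705       218.2821       1,091.4103
  5        62.50        52.7506       263.7531       1,582.5185
  6     1,062.50       866.8540     5,201.1241      36,407.8689
  Σ                  1,149.4448     6,029.7362      40,230.4724
P = 1,149.4448.
Convexity = Σ t(t+1)·PV / [P·(1+y)²] = 40,230.4724 / (1,149.4448 × 1.070190) = 32.70439.

32.704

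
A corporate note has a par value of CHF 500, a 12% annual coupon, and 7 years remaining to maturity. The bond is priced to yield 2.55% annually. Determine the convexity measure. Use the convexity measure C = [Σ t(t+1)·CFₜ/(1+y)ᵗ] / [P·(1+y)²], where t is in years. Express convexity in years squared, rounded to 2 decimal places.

With y = 0.0255:
  t   CF        PV=CF/(1+0.0255)^t    t·PV        t(t+1)·PV
  1        60.00        58.5080        58.5080         117.0161
  2        60.00        57.0532       114.1064         342.3191
  3        60.00        55.6345       166.9035         667.6141
  4        60.00        54.2511       217.0044       1,085.0221
  5        60.00        52.9021       264.5105       1,587.0631
  6        60.00        51.5866       309.5199       2,166.6390
  7       560.00       469.5030     3,286.5210      26,292.1681
  Σ                    799.4386     4,417.0738      32,257.8416
P = 799.4386.
Convexity = Σ t(t+1)·PV / [P·(1+y)²] = 32,257.8416 / (799.4386 × 1.051650) = 38.36886.

38.37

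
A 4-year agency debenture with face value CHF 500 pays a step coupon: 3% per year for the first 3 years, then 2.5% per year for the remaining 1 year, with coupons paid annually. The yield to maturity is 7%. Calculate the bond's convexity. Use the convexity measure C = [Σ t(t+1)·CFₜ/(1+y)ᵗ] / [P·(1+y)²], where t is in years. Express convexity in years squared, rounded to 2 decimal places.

16.39

With y = 0.07:
  t   CF        PV=CF/(1+0.07)^t    t·PV        t(t+1)·PV
  1        15.00        14.0187        14.0187          28.0374
  2        15.00        13.1016        26.2032          78.6095
  3        15.00        12.2445        36.7334         146.9336
  4       512.50       390.9838     1,563.9352       7,819.6759
  Σ                    430.3485     1,640.8904       8,073.2564
P = 430.3485.
Convexity = Σ t(t+1)·PV / [P·(1+y)²] = 8,073.2564 / (430.3485 × 1.144900) = 16.38554.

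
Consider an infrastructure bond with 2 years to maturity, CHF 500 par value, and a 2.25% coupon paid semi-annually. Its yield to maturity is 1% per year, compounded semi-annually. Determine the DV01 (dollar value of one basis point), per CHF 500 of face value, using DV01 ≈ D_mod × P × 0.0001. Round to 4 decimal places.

Periodic yield y = 0.005.
  t   CF        PV=CF/(1+0.005)^t    t·PV
  1        5.625         5.5970         5.5970
  2        5.625         5.5692        11.1383
  3        5.625         5.5415        16.6244
  4      505.625       495.6377     1,982.5506
  Σ                    512.3453     2,015.9104
P = 512.3453; D_Mac = 3.93467 half-year periods = 1.96734 yrs; D_mod = 1.95755 yrs.
DV01 ≈ 1.95755 × 512.3453 × 0.0001 = 0.100294.

CHF 0.1003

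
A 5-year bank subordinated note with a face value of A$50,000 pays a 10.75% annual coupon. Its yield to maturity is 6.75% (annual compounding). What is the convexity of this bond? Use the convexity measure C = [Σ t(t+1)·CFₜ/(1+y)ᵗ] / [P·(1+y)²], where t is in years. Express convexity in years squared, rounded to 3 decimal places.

With y = 0.0675:
  t   CF        PV=CF/(1+0.0675)^t    t·PV        t(t+1)·PV
  1     5,375.00     5,035.1288     5,035.1288      10,070.2576
  2     5,375.00     4,716.7483     9,433.4966      28,300.4898
  3     5,375.00     4,418.4996    13,255.4987      53,021.9949
  4     5,375.00     4,139.1097    16,556.4387      82,782.1934
  5    55,375.00    39,946.0941   199,730.4705   1,198,382.8230
  Σ                 58,255.5804   244,011.0333   1,372,557.7588
P = 58,255.5804.
Convexity = Σ t(t+1)·PV / [P·(1+y)²] = 1,372,557.7588 / (58,255.5804 × 1.139556) = 20.67556.

20.676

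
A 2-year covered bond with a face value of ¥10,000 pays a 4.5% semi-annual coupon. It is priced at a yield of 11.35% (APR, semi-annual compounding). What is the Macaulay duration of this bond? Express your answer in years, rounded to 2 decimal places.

Periodic yield y = 0.05675. Discount each cash flow and weight by its period:
  t   CF        PV=CF/(1+0.05675)^t    t·PV
  1       225.00       212.9170       212.9170
  2       225.00       201.4828       402.9656
  3       225.00       190.6627       571.9881
  4    10,225.00     8,199.2531    32,797.0122
  Σ                  8,804.3155    33,984.8829
Price P = Σ PV = 8,804.3155.
Macaulay duration = Σ(t·PV) / P = 33,984.8829 / 8,804.3155 = 3.86003 half-year periods.
In years: 3.86003 / 2 = 1.93001 years.

1.93 years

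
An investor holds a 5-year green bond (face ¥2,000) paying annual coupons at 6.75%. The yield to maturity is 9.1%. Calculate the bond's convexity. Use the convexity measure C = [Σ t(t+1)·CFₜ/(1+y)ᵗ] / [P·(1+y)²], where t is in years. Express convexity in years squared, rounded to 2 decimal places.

21.04

With y = 0.091:
  t   CF        PV=CF/(1+0.091)^t    t·PV        t(t+1)·PV
  1       135.00       123.7397       123.7397         247.4794
  2       135.00       113.4186       226.8372         680.5116
  3       135.00       103.9584       311.8751       1,247.5006
  4       135.00        95.2872       381.1490       1,905.7449
  5     2,135.00     1,381.2558     6,906.2792      41,437.6751
  Σ                  1,817.6597     7,949.8802      45,518.9116
P = 1,817.6597.
Convexity = Σ t(t+1)·PV / [P·(1+y)²] = 45,518.9116 / (1,817.6597 × 1.190281) = 21.03923.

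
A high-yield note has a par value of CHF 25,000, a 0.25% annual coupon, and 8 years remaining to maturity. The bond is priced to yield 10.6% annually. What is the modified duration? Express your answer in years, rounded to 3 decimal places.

7.130 years

Periodic yield y = 0.106. First find Macaulay duration:
  t   CF        PV=CF/(1+0.106)^t    t·PV
  1        62.50        56.5099        56.5099
  2        62.50        51.0940       102.1880
  3        62.50        46.1971       138.5913
  4        62.50        41.7695       167.0781
  5        62.50        37.7663       188.8315
  6        62.50        34.1467       204.8804
  7        62.50        30.8741       216.1186
  8    25,062.50    11,193.9503    89,551.6024
  Σ                 11,492.3080    90,625.8002
P = 11,492.3080; Macaulay duration = 90,625.8002 / 11,492.3080 = 7.88578 years.
Modified duration = D_Mac / (1 + y) = 7.88578 / 1.106 = 7.13000 years.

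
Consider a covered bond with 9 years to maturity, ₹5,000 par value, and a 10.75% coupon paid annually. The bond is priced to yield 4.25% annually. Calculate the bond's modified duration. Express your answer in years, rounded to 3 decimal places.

Periodic yield y = 0.0425. First find Macaulay duration:
  t   CF        PV=CF/(1+0.0425)^t    t·PV
  1       537.50       515.5875       515.5875
  2       537.50       494.5684       989.1367
  3       537.50       474.4061     1,423.2183
  4       537.50       455.0658     1,820.2633
  5       537.50       436.5140     2,182.5699
  6       537.50       418.7184     2,512.3106
  7       537.50       401.6484     2,811.5387
  8       537.50       385.2742     3,082.1938
  9     5,537.50     3,807.4058    34,266.6521
  Σ                  7,389.1887    49,603.4710
P = 7,389.1887; Macaulay duration = 49,603.4710 / 7,389.1887 = 6.71298 years.
Modified duration = D_Mac / (1 + y) = 6.71298 / 1.0425 = 6.43931 years.

6.439 years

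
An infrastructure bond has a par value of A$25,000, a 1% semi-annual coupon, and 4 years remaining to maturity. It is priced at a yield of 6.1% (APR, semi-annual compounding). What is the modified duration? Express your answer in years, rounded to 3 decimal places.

Periodic yield y = 0.0305. First find Macaulay duration:
  t   CF        PV=CF/(1+0.0305)^t    t·PV
  1       125.00       121.3003       121.3003
  2       125.00       117.7102       235.4204
  3       125.00       114.2263       342.6788
  4       125.00       110.8455       443.3820
  5       125.00       107.5648       537.8238
  6       125.00       104.3811       626.2868
  7       125.00       101.2917       709.0422
  8    25,125.00    19,757.0501   158,056.4009
  Σ                 20,534.3701   161,072.3353
P = 20,534.3701; Macaulay duration = 161,072.3353 / 20,534.3701 = 7.84404 half-year periods = 3.92202 years.
Modified duration = D_Mac / (1 + y) = 3.92202 / 1.0305 = 3.80594 years.

3.806 years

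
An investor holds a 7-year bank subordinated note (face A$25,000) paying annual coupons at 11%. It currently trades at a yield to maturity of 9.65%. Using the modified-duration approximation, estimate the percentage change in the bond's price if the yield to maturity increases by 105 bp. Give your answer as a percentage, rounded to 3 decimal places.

Periodic yield y = 0.0965. Modified duration first:
  t   CF        PV=CF/(1+0.0965)^t    t·PV
  1     2,750.00     2,507.9799     2,507.9799
  2     2,750.00     2,287.2594     4,574.5188
  3     2,750.00     2,085.9639     6,257.8917
  4     2,750.00     1,902.3838     7,609.5354
  5     2,750.00     1,734.9602     8,674.8009
  6     2,750.00     1,582.2710     9,493.6262
  7    27,750.00    14,561.3800   101,929.6600
  Σ                 26,662.1983   141,048.0129
P = 26,662.1983; D_Mac = 5.29019 yrs; D_mod = 5.29019/(1+0.0965) = 4.82461 yrs.
ΔP/P ≈ -D_mod · Δy = -4.82461 × (+0.0105) = -0.050658 = -5.0658%.

-5.066%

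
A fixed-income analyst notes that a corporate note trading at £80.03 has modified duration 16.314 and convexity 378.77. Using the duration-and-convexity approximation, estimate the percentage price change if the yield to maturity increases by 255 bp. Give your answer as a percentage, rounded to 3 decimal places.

-29.286%

Duration effect: -D_mod·Δy = -16.314 × (+0.0255) = -0.416007
Convexity effect: ½·C·(Δy)² = 0.5 × 378.77 × (0.0255)² = +0.12314759625
ΔP/P ≈ -0.416007 + 0.12314759625 = -0.29285940375
= -29.285940375%.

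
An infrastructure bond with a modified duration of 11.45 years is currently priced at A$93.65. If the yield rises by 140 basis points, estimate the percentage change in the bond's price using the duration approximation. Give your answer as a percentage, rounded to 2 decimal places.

-16.03%

Duration approximation: ΔP/P ≈ -D_mod · Δy = -11.45 × (+0.014) = -0.160300.
As a percentage: -16.0300%.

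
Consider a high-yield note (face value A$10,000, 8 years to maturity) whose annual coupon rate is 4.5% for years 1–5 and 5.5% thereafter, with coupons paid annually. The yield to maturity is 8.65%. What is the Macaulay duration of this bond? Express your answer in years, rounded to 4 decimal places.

6.7119 years

Periodic yield y = 0.0865. Discount each cash flow and weight by its year:
  t   CF        PV=CF/(1+0.0865)^t    t·PV
  1       450.00       414.1740       414.1740
  2       450.00       381.2001       762.4003
  3       450.00       350.8515     1,052.5545
  4       450.00       322.9190     1,291.6760
  5       450.00       297.2103     1,486.0515
  6       550.00       334.3369     2,006.0214
  7       550.00       307.7192     2,154.0343
  8    10,550.00     5,432.6861    43,461.4890
  Σ                  7,841.0971    52,628.4009
Price P = Σ PV = 7,841.0971.
Macaulay duration = Σ(t·PV) / P = 52,628.4009 / 7,841.0971 = 6.71187 years.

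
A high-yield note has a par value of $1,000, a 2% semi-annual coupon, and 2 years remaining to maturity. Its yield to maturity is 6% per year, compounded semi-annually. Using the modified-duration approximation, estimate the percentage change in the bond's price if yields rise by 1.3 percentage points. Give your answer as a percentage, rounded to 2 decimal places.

-2.49%

Periodic yield y = 0.03. Modified duration first:
  t   CF        PV=CF/(1+0.03)^t    t·PV
  1        10.00         9.7087         9.7087
  2        10.00         9.4260        18.8519
  3        10.00         9.1514        27.4542
  4     1,010.00       897.3719     3,589.4877
  Σ                    925.6580     3,645.5026
P = 925.6580; D_Mac = 3.93828 half-year periods = 1.96914 yrs; D_mod = 1.96914/(1+0.03) = 1.91179 yrs.
ΔP/P ≈ -D_mod · Δy = -1.91179 × (+0.013) = -0.024853 = -2.4853%.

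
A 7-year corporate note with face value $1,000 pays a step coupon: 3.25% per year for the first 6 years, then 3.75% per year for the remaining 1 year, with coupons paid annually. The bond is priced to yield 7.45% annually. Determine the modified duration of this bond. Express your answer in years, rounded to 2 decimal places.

Periodic yield y = 0.0745. First find Macaulay duration:
  t   CF        PV=CF/(1+0.0745)^t    t·PV
  1        32.50        30.2466        30.2466
  2        32.50        28.1495        56.2990
  3        32.50        26.1978        78.5933
  4        32.50        24.3813        97.5254
  5        32.50        22.6909       113.4544
  6        32.50        21.1176       126.7057
  7     1,037.50       627.3981     4,391.7864
  Σ                    780.1818     4,894.6107
P = 780.1818; Macaulay duration = 4,894.6107 / 780.1818 = 6.27368 years.
Modified duration = D_Mac / (1 + y) = 6.27368 / 1.0745 = 5.83870 years.

5.84 years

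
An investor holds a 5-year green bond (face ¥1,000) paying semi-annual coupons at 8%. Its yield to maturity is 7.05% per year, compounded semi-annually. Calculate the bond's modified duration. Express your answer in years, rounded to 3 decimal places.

Periodic yield y = 0.03525. First find Macaulay duration:
  t   CF        PV=CF/(1+0.03525)^t    t·PV
  1        40.00        38.6380        38.6380
  2        40.00        37.3224        74.6448
  3        40.00        36.0516       108.1547
  4        40.00        34.8240       139.2961
  5        40.00        33.6383       168.1914
  6        40.00        32.4929       194.9574
  7        40.00        31.3865       219.7057
  8        40.00        30.3178       242.5426
  9        40.00        29.2855       263.5696
  10    1,040.00       735.4971     7,354.9707
  Σ                  1,039.4541     8,804.6712
P = 1,039.4541; Macaulay duration = 8,804.6712 / 1,039.4541 = 8.47048 half-year periods = 4.23524 years.
Modified duration = D_Mac / (1 + y) = 4.23524 / 1.03525 = 4.09103 years.

4.091 years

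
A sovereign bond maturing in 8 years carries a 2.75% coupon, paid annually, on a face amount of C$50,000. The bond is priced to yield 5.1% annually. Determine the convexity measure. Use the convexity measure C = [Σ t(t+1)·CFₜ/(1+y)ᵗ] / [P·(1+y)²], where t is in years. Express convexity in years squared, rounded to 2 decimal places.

With y = 0.051:
  t   CF        PV=CF/(1+0.051)^t    t·PV        t(t+1)·PV
  1     1,375.00     1,308.2778     1,308.2778       2,616.5557
  2     1,375.00     1,244.7934     2,489.5867       7,468.7602
  3     1,375.00     1,184.3895     3,553.1685      14,212.6740
  4     1,375.00     1,126.9167     4,507.6670      22,538.3350
  5     1,375.00     1,072.2329     5,361.1644      32,166.9862
  6     1,375.00     1,020.2025     6,121.2153      42,848.5068
  7     1,375.00       970.6970     6,794.8790      54,359.0318
  8    51,375.00    34,508.8198   276,070.5584   2,484,635.0254
  Σ                 42,436.3297   306,206.5171   2,660,845.8752
P = 42,436.3297.
Convexity = Σ t(t+1)·PV / [P·(1+y)²] = 2,660,845.8752 / (42,436.3297 × 1.104601) = 56.76446.

56.76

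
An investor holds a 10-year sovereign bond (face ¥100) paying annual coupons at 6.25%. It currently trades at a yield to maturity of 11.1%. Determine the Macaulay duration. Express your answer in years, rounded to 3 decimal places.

7.258 years

Periodic yield y = 0.111. Discount each cash flow and weight by its year:
  t   CF        PV=CF/(1+0.111)^t    t·PV
  1         6.25         5.6256         5.6256
  2         6.25         5.0635        10.1270
  3         6.25         4.5576        13.6729
  4         6.25         4.1023        16.4091
  5         6.25         3.6924        18.4620
  6         6.25         3.3235        19.9410
  7         6.25         2.9914        20.9401
  8         6.25         2.6926        21.5406
  9         6.25         2.4236        21.8120
  10      106.25        37.0842       370.8415
  Σ                     71.5566       519.3718
Price P = Σ PV = 71.5566.
Macaulay duration = Σ(t·PV) / P = 519.3718 / 71.5566 = 7.25820 years.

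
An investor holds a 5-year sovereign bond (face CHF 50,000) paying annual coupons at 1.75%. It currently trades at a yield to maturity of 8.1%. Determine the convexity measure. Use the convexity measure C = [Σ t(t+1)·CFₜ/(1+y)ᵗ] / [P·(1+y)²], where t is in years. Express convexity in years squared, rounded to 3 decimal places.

With y = 0.081:
  t   CF        PV=CF/(1+0.081)^t    t·PV        t(t+1)·PV
  1       875.00       809.4357       809.4357       1,618.8714
  2       875.00       748.7842     1,497.5684       4,492.7051
  3       875.00       692.6773     2,078.0320       8,312.1279
  4       875.00       640.7746     2,563.0983      12,815.4917
  5    50,875.00    34,464.8151   172,324.0753   1,033,944.4520
  Σ                 37,356.4869   179,272.2097   1,061,183.6481
P = 37,356.4869.
Convexity = Σ t(t+1)·PV / [P·(1+y)²] = 1,061,183.6481 / (37,356.4869 × 1.168561) = 24.30934.

24.309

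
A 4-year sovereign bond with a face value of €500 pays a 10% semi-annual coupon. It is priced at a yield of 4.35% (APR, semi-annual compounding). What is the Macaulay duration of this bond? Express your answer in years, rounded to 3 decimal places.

3.455 years

Periodic yield y = 0.02175. Discount each cash flow and weight by its period:
  t   CF        PV=CF/(1+0.02175)^t    t·PV
  1        25.00        24.4678        24.4678
  2        25.00        23.9470        47.8940
  3        25.00        23.4372        70.3117
  4        25.00        22.9383        91.7532
  5        25.00        22.4500       112.2501
  6        25.00        21.9721       131.8328
  7        25.00        21.5044       150.5309
  8       525.00       441.9795     3,535.8360
  Σ                    602.6964     4,164.8765
Price P = Σ PV = 602.6964.
Macaulay duration = Σ(t·PV) / P = 4,164.8765 / 602.6964 = 6.91041 half-year periods.
In years: 6.91041 / 2 = 3.45520 years.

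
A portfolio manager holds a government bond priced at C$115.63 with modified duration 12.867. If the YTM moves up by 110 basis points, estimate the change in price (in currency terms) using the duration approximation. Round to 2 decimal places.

-C$16.37

Duration approximation: ΔP/P ≈ -D_mod · Δy = -12.867 × (+0.011) = -0.141537.
ΔP ≈ 115.63 × (-0.141537) = -16.36592331.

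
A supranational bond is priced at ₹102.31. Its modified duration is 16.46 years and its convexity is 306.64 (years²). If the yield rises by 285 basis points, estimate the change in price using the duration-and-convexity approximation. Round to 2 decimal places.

-₹35.25

Duration effect: -D_mod·Δy = -16.46 × (+0.0285) = -0.469110
Convexity effect: ½·C·(Δy)² = 0.5 × 306.64 × (0.0285)² = +0.12453417
ΔP/P ≈ -0.469110 + 0.12453417 = -0.34457583
ΔP ≈ 102.31 × (-0.34457583) = -35.2535531673.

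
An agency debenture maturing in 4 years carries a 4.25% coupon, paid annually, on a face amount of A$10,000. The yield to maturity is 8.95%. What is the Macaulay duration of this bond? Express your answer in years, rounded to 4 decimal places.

3.7387 years

Periodic yield y = 0.0895. Discount each cash flow and weight by its year:
  t   CF        PV=CF/(1+0.0895)^t    t·PV
  1       425.00       390.0872       390.0872
  2       425.00       358.0424       716.0848
  3       425.00       328.6300       985.8900
  4    10,425.00     7,398.8994    29,595.5978
  Σ                  8,475.6591    31,687.6598
Price P = Σ PV = 8,475.6591.
Macaulay duration = Σ(t·PV) / P = 31,687.6598 / 8,475.6591 = 3.73867 years.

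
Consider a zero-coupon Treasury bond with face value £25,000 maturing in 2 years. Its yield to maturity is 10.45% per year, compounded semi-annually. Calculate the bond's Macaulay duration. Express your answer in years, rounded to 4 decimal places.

A zero-coupon bond has a single cash flow at maturity, so its Macaulay duration equals its maturity: 2 years.
(Equivalently: 4 semi-annual periods ÷ 2 = 2 years.)

2.0000 years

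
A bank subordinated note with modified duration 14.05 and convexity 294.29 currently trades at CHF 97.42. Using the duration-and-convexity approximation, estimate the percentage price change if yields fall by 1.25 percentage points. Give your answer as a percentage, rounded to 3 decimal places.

Duration effect: -D_mod·Δy = -14.05 × (-0.0125) = +0.175625
Convexity effect: ½·C·(Δy)² = 0.5 × 294.29 × (-0.0125)² = +0.02299140625
ΔP/P ≈ +0.175625 + 0.02299140625 = +0.19861640625
= +19.861640625%.

+19.862%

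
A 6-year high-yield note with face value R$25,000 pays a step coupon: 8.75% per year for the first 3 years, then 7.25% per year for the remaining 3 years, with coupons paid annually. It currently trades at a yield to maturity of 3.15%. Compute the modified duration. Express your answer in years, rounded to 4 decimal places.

4.9094 years

Periodic yield y = 0.0315. First find Macaulay duration:
  t   CF        PV=CF/(1+0.0315)^t    t·PV
  1     2,187.50     2,120.6980     2,120.6980
  2     2,187.50     2,055.9360     4,111.8721
  3     2,187.50     1,993.1517     5,979.4552
  4     1,812.50     1,601.0360     6,404.1438
  5     1,812.50     1,552.1434     7,760.7172
  6    26,812.50    22,259.8337   133,559.0023
  Σ                 31,582.7989   159,935.8886
P = 31,582.7989; Macaulay duration = 159,935.8886 / 31,582.7989 = 5.06402 years.
Modified duration = D_Mac / (1 + y) = 5.06402 / 1.0315 = 4.90937 years.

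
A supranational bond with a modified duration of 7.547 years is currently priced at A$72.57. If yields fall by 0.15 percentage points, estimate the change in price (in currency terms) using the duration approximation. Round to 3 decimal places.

Duration approximation: ΔP/P ≈ -D_mod · Δy = -7.547 × (-0.0015) = +0.0113205.
ΔP ≈ 72.57 × (+0.0113205) = +0.821528685.

+A$0.822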